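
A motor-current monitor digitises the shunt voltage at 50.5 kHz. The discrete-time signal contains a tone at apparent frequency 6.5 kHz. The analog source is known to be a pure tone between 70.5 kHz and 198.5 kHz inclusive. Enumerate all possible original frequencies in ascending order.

94.5 kHz, 107.5 kHz, 145 kHz, 158 kHz, 195.5 kHz

Frequencies that alias to 6.5 kHz are k·fs ± 6.5 kHz for integer k ≥ 0.
k=0: 6.5 kHz.
k=1: 44 kHz, 57 kHz.
k=2: 94.5 kHz, 107.5 kHz.
k=3: 145 kHz, 158 kHz.
k=4: 195.5 kHz, 208.5 kHz.
k=5: 246 kHz, 259 kHz.
Within [70.5 kHz, 198.5 kHz]: 94.5 kHz, 107.5 kHz, 145 kHz, 158 kHz, 195.5 kHz.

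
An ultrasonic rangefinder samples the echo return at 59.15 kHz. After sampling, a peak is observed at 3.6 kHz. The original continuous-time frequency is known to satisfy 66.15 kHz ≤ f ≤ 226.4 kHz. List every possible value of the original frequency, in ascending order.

Frequencies that alias to 3.6 kHz are k·fs ± 3.6 kHz for integer k ≥ 0.
k=0: 3.6 kHz.
k=1: 55.55 kHz, 62.75 kHz.
k=2: 114.7 kHz, 121.9 kHz.
k=3: 173.85 kHz, 181.05 kHz.
k=4: 233 kHz, 240.2 kHz.
Within [66.15 kHz, 226.4 kHz]: 114.7 kHz, 121.9 kHz, 173.85 kHz, 181.05 kHz.

114.7 kHz, 121.9 kHz, 173.85 kHz, 181.05 kHz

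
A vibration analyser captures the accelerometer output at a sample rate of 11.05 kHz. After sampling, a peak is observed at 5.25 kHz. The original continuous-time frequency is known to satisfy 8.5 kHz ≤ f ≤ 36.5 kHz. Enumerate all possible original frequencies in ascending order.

Frequencies that alias to 5.25 kHz are k·fs ± 5.25 kHz for integer k ≥ 0.
k=0: 5.25 kHz.
k=1: 5.8 kHz, 16.3 kHz.
k=2: 16.85 kHz, 27.35 kHz.
k=3: 27.9 kHz, 38.4 kHz.
k=4: 38.95 kHz, 49.45 kHz.
Within [8.5 kHz, 36.5 kHz]: 16.3 kHz, 16.85 kHz, 27.35 kHz, 27.9 kHz.

16.3 kHz, 16.85 kHz, 27.35 kHz, 27.9 kHz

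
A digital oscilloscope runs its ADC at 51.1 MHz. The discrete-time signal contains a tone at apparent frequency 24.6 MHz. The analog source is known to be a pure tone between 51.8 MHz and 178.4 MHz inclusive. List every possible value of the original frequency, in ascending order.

75.7 MHz, 77.6 MHz, 126.8 MHz, 128.7 MHz, 177.9 MHz

Frequencies that alias to 24.6 MHz are k·fs ± 24.6 MHz for integer k ≥ 0.
k=0: 24.6 MHz.
k=1: 26.5 MHz, 75.7 MHz.
k=2: 77.6 MHz, 126.8 MHz.
k=3: 128.7 MHz, 177.9 MHz.
k=4: 179.8 MHz, 229 MHz.
Within [51.8 MHz, 178.4 MHz]: 75.7 MHz, 77.6 MHz, 126.8 MHz, 128.7 MHz, 177.9 MHz.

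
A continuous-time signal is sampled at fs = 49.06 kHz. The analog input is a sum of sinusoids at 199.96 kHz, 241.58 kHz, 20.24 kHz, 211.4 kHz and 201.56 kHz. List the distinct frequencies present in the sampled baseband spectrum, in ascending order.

3.72 kHz, 5.32 kHz, 15.16 kHz, 20.24 kHz

fs/2 = 24.53 kHz.
199.96 kHz mod fs = 3.72 kHz.
3.72 kHz ≤ fs/2 = 24.53 kHz, appears at 3.72 kHz.
241.58 kHz mod fs = 45.34 kHz.
45.34 kHz > fs/2 = 24.53 kHz, folds to fs − 45.34 kHz = 3.72 kHz.
20.24 kHz ≤ fs/2 = 24.53 kHz, passes unchanged.
211.4 kHz mod fs = 15.16 kHz.
15.16 kHz ≤ fs/2 = 24.53 kHz, appears at 15.16 kHz.
201.56 kHz mod fs = 5.32 kHz.
5.32 kHz ≤ fs/2 = 24.53 kHz, appears at 5.32 kHz.
Distinct values: {3.72 kHz, 5.32 kHz, 15.16 kHz, 20.24 kHz}.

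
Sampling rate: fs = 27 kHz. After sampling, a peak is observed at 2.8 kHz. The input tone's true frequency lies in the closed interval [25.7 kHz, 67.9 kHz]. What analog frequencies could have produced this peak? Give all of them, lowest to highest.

29.8 kHz, 51.2 kHz, 56.8 kHz

Frequencies that alias to 2.8 kHz are k·fs ± 2.8 kHz for integer k ≥ 0.
k=0: 2.8 kHz.
k=1: 24.2 kHz, 29.8 kHz.
k=2: 51.2 kHz, 56.8 kHz.
k=3: 78.2 kHz, 83.8 kHz.
Within [25.7 kHz, 67.9 kHz]: 29.8 kHz, 51.2 kHz, 56.8 kHz.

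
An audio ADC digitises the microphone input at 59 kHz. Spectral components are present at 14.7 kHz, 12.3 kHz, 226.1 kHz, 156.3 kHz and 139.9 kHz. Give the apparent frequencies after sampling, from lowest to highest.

fs/2 = 29.5 kHz.
14.7 kHz ≤ fs/2 = 29.5 kHz, passes unchanged.
12.3 kHz ≤ fs/2 = 29.5 kHz, passes unchanged.
226.1 kHz mod fs = 49.1 kHz.
49.1 kHz > fs/2 = 29.5 kHz, folds to fs − 49.1 kHz = 9.9 kHz.
156.3 kHz mod fs = 38.3 kHz.
38.3 kHz > fs/2 = 29.5 kHz, folds to fs − 38.3 kHz = 20.7 kHz.
139.9 kHz mod fs = 21.9 kHz.
21.9 kHz ≤ fs/2 = 29.5 kHz, appears at 21.9 kHz.
Distinct values: {9.9 kHz, 12.3 kHz, 14.7 kHz, 20.7 kHz, 21.9 kHz}.

9.9 kHz, 12.3 kHz, 14.7 kHz, 20.7 kHz, 21.9 kHz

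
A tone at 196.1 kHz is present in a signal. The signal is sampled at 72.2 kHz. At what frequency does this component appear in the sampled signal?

20.5 kHz

196.1 kHz mod fs = 51.7 kHz.
51.7 kHz > fs/2 = 36.1 kHz, folds to fs − 51.7 kHz = 20.5 kHz.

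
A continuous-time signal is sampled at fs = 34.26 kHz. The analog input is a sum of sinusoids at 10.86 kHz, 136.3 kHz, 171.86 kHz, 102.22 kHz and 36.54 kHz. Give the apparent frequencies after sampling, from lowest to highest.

0.56 kHz, 0.74 kHz, 2.28 kHz, 10.86 kHz

fs/2 = 17.13 kHz.
10.86 kHz ≤ fs/2 = 17.13 kHz, passes unchanged.
136.3 kHz mod fs = 33.52 kHz.
33.52 kHz > fs/2 = 17.13 kHz, folds to fs − 33.52 kHz = 0.74 kHz.
171.86 kHz mod fs = 0.56 kHz.
0.56 kHz ≤ fs/2 = 17.13 kHz, appears at 0.56 kHz.
102.22 kHz mod fs = 33.7 kHz.
33.7 kHz > fs/2 = 17.13 kHz, folds to fs − 33.7 kHz = 0.56 kHz.
36.54 kHz mod fs = 2.28 kHz.
2.28 kHz ≤ fs/2 = 17.13 kHz, appears at 2.28 kHz.
Distinct values: {0.56 kHz, 0.74 kHz, 2.28 kHz, 10.86 kHz}.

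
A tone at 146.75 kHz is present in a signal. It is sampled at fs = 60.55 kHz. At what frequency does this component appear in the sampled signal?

25.65 kHz

146.75 kHz mod fs = 25.65 kHz.
25.65 kHz ≤ fs/2 = 30.275 kHz, appears at 25.65 kHz.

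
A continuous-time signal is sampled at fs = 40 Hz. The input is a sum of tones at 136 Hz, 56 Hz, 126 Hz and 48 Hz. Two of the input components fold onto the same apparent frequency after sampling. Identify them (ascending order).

56 Hz, 136 Hz

fs/2 = 20 Hz.
136 Hz mod fs = 16 Hz.
16 Hz ≤ fs/2 = 20 Hz, appears at 16 Hz.
56 Hz mod fs = 16 Hz.
16 Hz ≤ fs/2 = 20 Hz, appears at 16 Hz.
126 Hz mod fs = 6 Hz.
6 Hz ≤ fs/2 = 20 Hz, appears at 6 Hz.
48 Hz mod fs = 8 Hz.
8 Hz ≤ fs/2 = 20 Hz, appears at 8 Hz.
56 Hz and 136 Hz both map to 16 Hz.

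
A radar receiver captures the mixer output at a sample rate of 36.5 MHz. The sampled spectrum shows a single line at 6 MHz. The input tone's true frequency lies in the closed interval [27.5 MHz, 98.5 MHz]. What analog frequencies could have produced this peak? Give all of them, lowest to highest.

Frequencies that alias to 6 MHz are k·fs ± 6 MHz for integer k ≥ 0.
k=0: 6 MHz.
k=1: 30.5 MHz, 42.5 MHz.
k=2: 67 MHz, 79 MHz.
k=3: 103.5 MHz, 115.5 MHz.
Within [27.5 MHz, 98.5 MHz]: 30.5 MHz, 42.5 MHz, 67 MHz, 79 MHz.

30.5 MHz, 42.5 MHz, 67 MHz, 79 MHz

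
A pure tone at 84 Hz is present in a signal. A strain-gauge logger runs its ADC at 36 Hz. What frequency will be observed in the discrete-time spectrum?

84 Hz mod fs = 12 Hz.
12 Hz ≤ fs/2 = 18 Hz, appears at 12 Hz.

12 Hz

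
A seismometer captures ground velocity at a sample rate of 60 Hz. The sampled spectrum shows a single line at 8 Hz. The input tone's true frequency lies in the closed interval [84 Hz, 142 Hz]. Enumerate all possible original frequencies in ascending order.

Frequencies that alias to 8 Hz are k·fs ± 8 Hz for integer k ≥ 0.
k=0: 8 Hz.
k=1: 52 Hz, 68 Hz.
k=2: 112 Hz, 128 Hz.
k=3: 172 Hz, 188 Hz.
Within [84 Hz, 142 Hz]: 112 Hz, 128 Hz.

112 Hz, 128 Hz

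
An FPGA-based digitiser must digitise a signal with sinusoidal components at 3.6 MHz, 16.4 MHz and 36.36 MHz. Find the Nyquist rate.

72.72 MHz

Highest-frequency component: 36.36 MHz.
Nyquist rate = 2 × 36.36 MHz = 72.72 MHz.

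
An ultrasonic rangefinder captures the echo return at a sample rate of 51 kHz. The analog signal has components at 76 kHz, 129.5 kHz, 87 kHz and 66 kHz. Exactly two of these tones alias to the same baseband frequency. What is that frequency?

fs/2 = 25.5 kHz.
76 kHz mod fs = 25 kHz.
25 kHz ≤ fs/2 = 25.5 kHz, appears at 25 kHz.
129.5 kHz mod fs = 27.5 kHz.
27.5 kHz > fs/2 = 25.5 kHz, folds to fs − 27.5 kHz = 23.5 kHz.
87 kHz mod fs = 36 kHz.
36 kHz > fs/2 = 25.5 kHz, folds to fs − 36 kHz = 15 kHz.
66 kHz mod fs = 15 kHz.
15 kHz ≤ fs/2 = 25.5 kHz, appears at 15 kHz.
66 kHz and 87 kHz both map to 15 kHz.

15 kHz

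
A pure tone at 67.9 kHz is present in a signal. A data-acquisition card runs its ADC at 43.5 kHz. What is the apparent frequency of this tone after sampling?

19.1 kHz

67.9 kHz mod fs = 24.4 kHz.
24.4 kHz > fs/2 = 21.75 kHz, folds to fs − 24.4 kHz = 19.1 kHz.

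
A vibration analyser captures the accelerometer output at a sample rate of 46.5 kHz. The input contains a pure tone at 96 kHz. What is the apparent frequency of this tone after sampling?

3 kHz

96 kHz mod fs = 3 kHz.
3 kHz ≤ fs/2 = 23.25 kHz, appears at 3 kHz.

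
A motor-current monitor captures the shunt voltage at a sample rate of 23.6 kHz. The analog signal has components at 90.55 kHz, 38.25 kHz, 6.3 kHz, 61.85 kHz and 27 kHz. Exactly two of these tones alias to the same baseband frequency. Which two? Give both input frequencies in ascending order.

38.25 kHz, 61.85 kHz

fs/2 = 11.8 kHz.
90.55 kHz mod fs = 19.75 kHz.
19.75 kHz > fs/2 = 11.8 kHz, folds to fs − 19.75 kHz = 3.85 kHz.
38.25 kHz mod fs = 14.65 kHz.
14.65 kHz > fs/2 = 11.8 kHz, folds to fs − 14.65 kHz = 8.95 kHz.
6.3 kHz ≤ fs/2 = 11.8 kHz, passes unchanged.
61.85 kHz mod fs = 14.65 kHz.
14.65 kHz > fs/2 = 11.8 kHz, folds to fs − 14.65 kHz = 8.95 kHz.
27 kHz mod fs = 3.4 kHz.
3.4 kHz ≤ fs/2 = 11.8 kHz, appears at 3.4 kHz.
38.25 kHz and 61.85 kHz both map to 8.95 kHz.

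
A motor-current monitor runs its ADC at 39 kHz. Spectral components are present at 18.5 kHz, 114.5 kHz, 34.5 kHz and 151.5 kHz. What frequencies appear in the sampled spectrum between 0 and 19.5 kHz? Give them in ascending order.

fs/2 = 19.5 kHz.
18.5 kHz ≤ fs/2 = 19.5 kHz, passes unchanged.
114.5 kHz mod fs = 36.5 kHz.
36.5 kHz > fs/2 = 19.5 kHz, folds to fs − 36.5 kHz = 2.5 kHz.
34.5 kHz > fs/2 = 19.5 kHz, folds to fs − 34.5 kHz = 4.5 kHz.
151.5 kHz mod fs = 34.5 kHz.
34.5 kHz > fs/2 = 19.5 kHz, folds to fs − 34.5 kHz = 4.5 kHz.
Distinct values: {2.5 kHz, 4.5 kHz, 18.5 kHz}.

2.5 kHz, 4.5 kHz, 18.5 kHz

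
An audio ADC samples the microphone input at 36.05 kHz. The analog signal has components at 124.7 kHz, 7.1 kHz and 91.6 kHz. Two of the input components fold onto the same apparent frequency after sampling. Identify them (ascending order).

91.6 kHz, 124.7 kHz

fs/2 = 18.025 kHz.
124.7 kHz mod fs = 16.55 kHz.
16.55 kHz ≤ fs/2 = 18.025 kHz, appears at 16.55 kHz.
7.1 kHz ≤ fs/2 = 18.025 kHz, passes unchanged.
91.6 kHz mod fs = 19.5 kHz.
19.5 kHz > fs/2 = 18.025 kHz, folds to fs − 19.5 kHz = 16.55 kHz.
91.6 kHz and 124.7 kHz both map to 16.55 kHz.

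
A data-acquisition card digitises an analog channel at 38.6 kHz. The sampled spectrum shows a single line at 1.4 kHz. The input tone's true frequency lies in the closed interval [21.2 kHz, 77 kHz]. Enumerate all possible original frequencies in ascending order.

Frequencies that alias to 1.4 kHz are k·fs ± 1.4 kHz for integer k ≥ 0.
k=0: 1.4 kHz.
k=1: 37.2 kHz, 40 kHz.
k=2: 75.8 kHz, 78.6 kHz.
k=3: 114.4 kHz, 117.2 kHz.
Within [21.2 kHz, 77 kHz]: 37.2 kHz, 40 kHz, 75.8 kHz.

37.2 kHz, 40 kHz, 75.8 kHz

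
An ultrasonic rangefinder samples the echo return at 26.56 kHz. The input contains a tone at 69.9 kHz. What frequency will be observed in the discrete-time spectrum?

69.9 kHz mod fs = 16.78 kHz.
16.78 kHz > fs/2 = 13.28 kHz, folds to fs − 16.78 kHz = 9.78 kHz.

9.78 kHz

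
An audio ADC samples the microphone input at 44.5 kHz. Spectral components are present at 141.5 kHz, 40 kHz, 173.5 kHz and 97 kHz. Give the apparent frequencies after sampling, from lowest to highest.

fs/2 = 22.25 kHz.
141.5 kHz mod fs = 8 kHz.
8 kHz ≤ fs/2 = 22.25 kHz, appears at 8 kHz.
40 kHz > fs/2 = 22.25 kHz, folds to fs − 40 kHz = 4.5 kHz.
173.5 kHz mod fs = 40 kHz.
40 kHz > fs/2 = 22.25 kHz, folds to fs − 40 kHz = 4.5 kHz.
97 kHz mod fs = 8 kHz.
8 kHz ≤ fs/2 = 22.25 kHz, appears at 8 kHz.
Distinct values: {4.5 kHz, 8 kHz}.

4.5 kHz, 8 kHz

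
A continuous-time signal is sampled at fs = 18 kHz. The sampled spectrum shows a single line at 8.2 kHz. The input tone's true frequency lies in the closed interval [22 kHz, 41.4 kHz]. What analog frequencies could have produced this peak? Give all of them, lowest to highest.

26.2 kHz, 27.8 kHz

Frequencies that alias to 8.2 kHz are k·fs ± 8.2 kHz for integer k ≥ 0.
k=0: 8.2 kHz.
k=1: 9.8 kHz, 26.2 kHz.
k=2: 27.8 kHz, 44.2 kHz.
k=3: 45.8 kHz, 62.2 kHz.
Within [22 kHz, 41.4 kHz]: 26.2 kHz, 27.8 kHz.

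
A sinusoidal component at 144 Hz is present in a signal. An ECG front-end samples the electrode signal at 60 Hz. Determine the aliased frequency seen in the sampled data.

24 Hz

144 Hz mod fs = 24 Hz.
24 Hz ≤ fs/2 = 30 Hz, appears at 24 Hz.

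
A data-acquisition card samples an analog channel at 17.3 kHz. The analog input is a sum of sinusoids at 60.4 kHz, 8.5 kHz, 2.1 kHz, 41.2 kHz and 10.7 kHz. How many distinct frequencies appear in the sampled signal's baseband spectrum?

3

fs/2 = 8.65 kHz.
60.4 kHz mod fs = 8.5 kHz.
8.5 kHz ≤ fs/2 = 8.65 kHz, appears at 8.5 kHz.
8.5 kHz ≤ fs/2 = 8.65 kHz, passes unchanged.
2.1 kHz ≤ fs/2 = 8.65 kHz, passes unchanged.
41.2 kHz mod fs = 6.6 kHz.
6.6 kHz ≤ fs/2 = 8.65 kHz, appears at 6.6 kHz.
10.7 kHz > fs/2 = 8.65 kHz, folds to fs − 10.7 kHz = 6.6 kHz.
Distinct values: {2.1 kHz, 6.6 kHz, 8.5 kHz} → 3.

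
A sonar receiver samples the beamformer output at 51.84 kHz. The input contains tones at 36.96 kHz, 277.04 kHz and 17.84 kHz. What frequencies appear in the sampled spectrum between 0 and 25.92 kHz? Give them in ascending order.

14.88 kHz, 17.84 kHz

fs/2 = 25.92 kHz.
36.96 kHz > fs/2 = 25.92 kHz, folds to fs − 36.96 kHz = 14.88 kHz.
277.04 kHz mod fs = 17.84 kHz.
17.84 kHz ≤ fs/2 = 25.92 kHz, appears at 17.84 kHz.
17.84 kHz ≤ fs/2 = 25.92 kHz, passes unchanged.
Distinct values: {14.88 kHz, 17.84 kHz}.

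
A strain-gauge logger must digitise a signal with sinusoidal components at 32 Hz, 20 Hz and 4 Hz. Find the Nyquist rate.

64 Hz

Highest-frequency component: 32 Hz.
Nyquist rate = 2 × 32 Hz = 64 Hz.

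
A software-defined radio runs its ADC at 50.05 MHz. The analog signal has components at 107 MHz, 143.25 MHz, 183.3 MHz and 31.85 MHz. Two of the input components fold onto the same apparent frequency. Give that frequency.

6.9 MHz

fs/2 = 25.025 MHz.
107 MHz mod fs = 6.9 MHz.
6.9 MHz ≤ fs/2 = 25.025 MHz, appears at 6.9 MHz.
143.25 MHz mod fs = 43.15 MHz.
43.15 MHz > fs/2 = 25.025 MHz, folds to fs − 43.15 MHz = 6.9 MHz.
183.3 MHz mod fs = 33.15 MHz.
33.15 MHz > fs/2 = 25.025 MHz, folds to fs − 33.15 MHz = 16.9 MHz.
31.85 MHz > fs/2 = 25.025 MHz, folds to fs − 31.85 MHz = 18.2 MHz.
107 MHz and 143.25 MHz both map to 6.9 MHz.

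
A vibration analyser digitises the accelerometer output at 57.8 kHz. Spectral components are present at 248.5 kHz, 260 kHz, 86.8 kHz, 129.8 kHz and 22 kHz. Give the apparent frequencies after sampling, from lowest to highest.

14.2 kHz, 17.3 kHz, 22 kHz, 28.8 kHz

fs/2 = 28.9 kHz.
248.5 kHz mod fs = 17.3 kHz.
17.3 kHz ≤ fs/2 = 28.9 kHz, appears at 17.3 kHz.
260 kHz mod fs = 28.8 kHz.
28.8 kHz ≤ fs/2 = 28.9 kHz, appears at 28.8 kHz.
86.8 kHz mod fs = 29 kHz.
29 kHz > fs/2 = 28.9 kHz, folds to fs − 29 kHz = 28.8 kHz.
129.8 kHz mod fs = 14.2 kHz.
14.2 kHz ≤ fs/2 = 28.9 kHz, appears at 14.2 kHz.
22 kHz ≤ fs/2 = 28.9 kHz, passes unchanged.
Distinct values: {14.2 kHz, 17.3 kHz, 22 kHz, 28.8 kHz}.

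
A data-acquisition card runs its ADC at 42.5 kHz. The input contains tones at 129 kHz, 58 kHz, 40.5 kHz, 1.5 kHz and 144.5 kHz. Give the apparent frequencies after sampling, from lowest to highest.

1.5 kHz, 2 kHz, 15.5 kHz, 17 kHz

fs/2 = 21.25 kHz.
129 kHz mod fs = 1.5 kHz.
1.5 kHz ≤ fs/2 = 21.25 kHz, appears at 1.5 kHz.
58 kHz mod fs = 15.5 kHz.
15.5 kHz ≤ fs/2 = 21.25 kHz, appears at 15.5 kHz.
40.5 kHz > fs/2 = 21.25 kHz, folds to fs − 40.5 kHz = 2 kHz.
1.5 kHz ≤ fs/2 = 21.25 kHz, passes unchanged.
144.5 kHz mod fs = 17 kHz.
17 kHz ≤ fs/2 = 21.25 kHz, appears at 17 kHz.
Distinct values: {1.5 kHz, 2 kHz, 15.5 kHz, 17 kHz}.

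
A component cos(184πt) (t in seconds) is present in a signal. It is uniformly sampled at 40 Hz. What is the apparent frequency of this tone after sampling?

12 Hz

ω = 184π rad/s → f = ω/(2π) = 92 Hz.
92 Hz mod fs = 12 Hz.
12 Hz ≤ fs/2 = 20 Hz, appears at 12 Hz.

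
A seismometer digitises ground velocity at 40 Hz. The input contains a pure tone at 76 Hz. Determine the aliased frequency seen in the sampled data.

76 Hz mod fs = 36 Hz.
36 Hz > fs/2 = 20 Hz, folds to fs − 36 Hz = 4 Hz.

4 Hz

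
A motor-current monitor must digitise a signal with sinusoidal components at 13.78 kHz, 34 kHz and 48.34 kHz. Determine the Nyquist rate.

Highest-frequency component: 48.34 kHz.
Nyquist rate = 2 × 48.34 kHz = 96.68 kHz.

96.68 kHz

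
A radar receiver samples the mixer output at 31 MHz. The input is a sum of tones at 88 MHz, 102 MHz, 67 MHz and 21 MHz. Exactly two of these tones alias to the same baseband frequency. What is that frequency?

fs/2 = 15.5 MHz.
88 MHz mod fs = 26 MHz.
26 MHz > fs/2 = 15.5 MHz, folds to fs − 26 MHz = 5 MHz.
102 MHz mod fs = 9 MHz.
9 MHz ≤ fs/2 = 15.5 MHz, appears at 9 MHz.
67 MHz mod fs = 5 MHz.
5 MHz ≤ fs/2 = 15.5 MHz, appears at 5 MHz.
21 MHz > fs/2 = 15.5 MHz, folds to fs − 21 MHz = 10 MHz.
67 MHz and 88 MHz both map to 5 MHz.

5 MHz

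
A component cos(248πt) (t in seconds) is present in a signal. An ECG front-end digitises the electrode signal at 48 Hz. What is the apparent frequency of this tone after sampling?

ω = 248π rad/s → f = ω/(2π) = 124 Hz.
124 Hz mod fs = 28 Hz.
28 Hz > fs/2 = 24 Hz, folds to fs − 28 Hz = 20 Hz.

20 Hz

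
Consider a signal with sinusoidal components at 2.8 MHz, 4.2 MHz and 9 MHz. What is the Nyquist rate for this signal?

Highest-frequency component: 9 MHz.
Nyquist rate = 2 × 9 MHz = 18 MHz.

18 MHz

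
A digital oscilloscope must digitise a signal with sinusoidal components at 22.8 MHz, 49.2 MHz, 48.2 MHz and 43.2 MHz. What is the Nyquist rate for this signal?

98.4 MHz

Highest-frequency component: 49.2 MHz.
Nyquist rate = 2 × 49.2 MHz = 98.4 MHz.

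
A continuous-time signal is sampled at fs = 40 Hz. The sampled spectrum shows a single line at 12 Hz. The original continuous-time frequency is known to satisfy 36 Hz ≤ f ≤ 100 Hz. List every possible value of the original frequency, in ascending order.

Frequencies that alias to 12 Hz are k·fs ± 12 Hz for integer k ≥ 0.
k=0: 12 Hz.
k=1: 28 Hz, 52 Hz.
k=2: 68 Hz, 92 Hz.
k=3: 108 Hz, 132 Hz.
Within [36 Hz, 100 Hz]: 52 Hz, 68 Hz, 92 Hz.

52 Hz, 68 Hz, 92 Hz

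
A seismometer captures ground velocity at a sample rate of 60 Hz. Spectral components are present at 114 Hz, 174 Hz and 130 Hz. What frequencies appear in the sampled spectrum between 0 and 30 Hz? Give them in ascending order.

6 Hz, 10 Hz

fs/2 = 30 Hz.
114 Hz mod fs = 54 Hz.
54 Hz > fs/2 = 30 Hz, folds to fs − 54 Hz = 6 Hz.
174 Hz mod fs = 54 Hz.
54 Hz > fs/2 = 30 Hz, folds to fs − 54 Hz = 6 Hz.
130 Hz mod fs = 10 Hz.
10 Hz ≤ fs/2 = 30 Hz, appears at 10 Hz.
Distinct values: {6 Hz, 10 Hz}.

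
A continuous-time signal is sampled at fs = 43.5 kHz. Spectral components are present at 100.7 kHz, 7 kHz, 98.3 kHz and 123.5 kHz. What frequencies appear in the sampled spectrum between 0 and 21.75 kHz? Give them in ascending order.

7 kHz, 11.3 kHz, 13.7 kHz

fs/2 = 21.75 kHz.
100.7 kHz mod fs = 13.7 kHz.
13.7 kHz ≤ fs/2 = 21.75 kHz, appears at 13.7 kHz.
7 kHz ≤ fs/2 = 21.75 kHz, passes unchanged.
98.3 kHz mod fs = 11.3 kHz.
11.3 kHz ≤ fs/2 = 21.75 kHz, appears at 11.3 kHz.
123.5 kHz mod fs = 36.5 kHz.
36.5 kHz > fs/2 = 21.75 kHz, folds to fs − 36.5 kHz = 7 kHz.
Distinct values: {7 kHz, 11.3 kHz, 13.7 kHz}.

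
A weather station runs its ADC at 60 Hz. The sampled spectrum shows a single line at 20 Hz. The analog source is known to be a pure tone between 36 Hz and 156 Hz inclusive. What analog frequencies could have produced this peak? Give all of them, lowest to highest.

40 Hz, 80 Hz, 100 Hz, 140 Hz

Frequencies that alias to 20 Hz are k·fs ± 20 Hz for integer k ≥ 0.
k=0: 20 Hz.
k=1: 40 Hz, 80 Hz.
k=2: 100 Hz, 140 Hz.
k=3: 160 Hz, 200 Hz.
Within [36 Hz, 156 Hz]: 40 Hz, 80 Hz, 100 Hz, 140 Hz.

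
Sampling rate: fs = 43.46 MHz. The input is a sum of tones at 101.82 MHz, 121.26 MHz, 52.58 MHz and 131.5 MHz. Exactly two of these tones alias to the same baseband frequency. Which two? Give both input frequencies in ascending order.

52.58 MHz, 121.26 MHz

fs/2 = 21.73 MHz.
101.82 MHz mod fs = 14.9 MHz.
14.9 MHz ≤ fs/2 = 21.73 MHz, appears at 14.9 MHz.
121.26 MHz mod fs = 34.34 MHz.
34.34 MHz > fs/2 = 21.73 MHz, folds to fs − 34.34 MHz = 9.12 MHz.
52.58 MHz mod fs = 9.12 MHz.
9.12 MHz ≤ fs/2 = 21.73 MHz, appears at 9.12 MHz.
131.5 MHz mod fs = 1.12 MHz.
1.12 MHz ≤ fs/2 = 21.73 MHz, appears at 1.12 MHz.
52.58 MHz and 121.26 MHz both map to 9.12 MHz.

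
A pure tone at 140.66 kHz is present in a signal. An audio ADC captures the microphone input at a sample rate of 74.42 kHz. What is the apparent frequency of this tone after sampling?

8.18 kHz

140.66 kHz mod fs = 66.24 kHz.
66.24 kHz > fs/2 = 37.21 kHz, folds to fs − 66.24 kHz = 8.18 kHz.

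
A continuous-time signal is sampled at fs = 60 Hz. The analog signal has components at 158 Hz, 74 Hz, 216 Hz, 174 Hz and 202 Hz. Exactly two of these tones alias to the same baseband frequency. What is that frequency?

fs/2 = 30 Hz.
158 Hz mod fs = 38 Hz.
38 Hz > fs/2 = 30 Hz, folds to fs − 38 Hz = 22 Hz.
74 Hz mod fs = 14 Hz.
14 Hz ≤ fs/2 = 30 Hz, appears at 14 Hz.
216 Hz mod fs = 36 Hz.
36 Hz > fs/2 = 30 Hz, folds to fs − 36 Hz = 24 Hz.
174 Hz mod fs = 54 Hz.
54 Hz > fs/2 = 30 Hz, folds to fs − 54 Hz = 6 Hz.
202 Hz mod fs = 22 Hz.
22 Hz ≤ fs/2 = 30 Hz, appears at 22 Hz.
158 Hz and 202 Hz both map to 22 Hz.

22 Hz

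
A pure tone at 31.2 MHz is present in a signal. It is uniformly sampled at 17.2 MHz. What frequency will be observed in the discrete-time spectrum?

31.2 MHz mod fs = 14 MHz.
14 MHz > fs/2 = 8.6 MHz, folds to fs − 14 MHz = 3.2 MHz.

3.2 MHz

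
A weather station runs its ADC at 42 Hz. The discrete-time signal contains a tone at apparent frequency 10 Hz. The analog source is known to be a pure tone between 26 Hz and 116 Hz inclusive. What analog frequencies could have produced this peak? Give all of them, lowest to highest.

Frequencies that alias to 10 Hz are k·fs ± 10 Hz for integer k ≥ 0.
k=0: 10 Hz.
k=1: 32 Hz, 52 Hz.
k=2: 74 Hz, 94 Hz.
k=3: 116 Hz, 136 Hz.
k=4: 158 Hz, 178 Hz.
Within [26 Hz, 116 Hz]: 32 Hz, 52 Hz, 74 Hz, 94 Hz, 116 Hz.

32 Hz, 52 Hz, 74 Hz, 94 Hz, 116 Hz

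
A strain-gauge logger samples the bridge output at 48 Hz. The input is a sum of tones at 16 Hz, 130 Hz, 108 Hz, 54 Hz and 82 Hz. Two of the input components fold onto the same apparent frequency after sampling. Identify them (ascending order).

fs/2 = 24 Hz.
16 Hz ≤ fs/2 = 24 Hz, passes unchanged.
130 Hz mod fs = 34 Hz.
34 Hz > fs/2 = 24 Hz, folds to fs − 34 Hz = 14 Hz.
108 Hz mod fs = 12 Hz.
12 Hz ≤ fs/2 = 24 Hz, appears at 12 Hz.
54 Hz mod fs = 6 Hz.
6 Hz ≤ fs/2 = 24 Hz, appears at 6 Hz.
82 Hz mod fs = 34 Hz.
34 Hz > fs/2 = 24 Hz, folds to fs − 34 Hz = 14 Hz.
82 Hz and 130 Hz both map to 14 Hz.

82 Hz, 130 Hz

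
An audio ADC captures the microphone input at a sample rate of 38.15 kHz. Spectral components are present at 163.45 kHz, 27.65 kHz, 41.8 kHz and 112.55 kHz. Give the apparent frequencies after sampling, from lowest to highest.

1.9 kHz, 3.65 kHz, 10.5 kHz, 10.85 kHz

fs/2 = 19.075 kHz.
163.45 kHz mod fs = 10.85 kHz.
10.85 kHz ≤ fs/2 = 19.075 kHz, appears at 10.85 kHz.
27.65 kHz > fs/2 = 19.075 kHz, folds to fs − 27.65 kHz = 10.5 kHz.
41.8 kHz mod fs = 3.65 kHz.
3.65 kHz ≤ fs/2 = 19.075 kHz, appears at 3.65 kHz.
112.55 kHz mod fs = 36.25 kHz.
36.25 kHz > fs/2 = 19.075 kHz, folds to fs − 36.25 kHz = 1.9 kHz.
Distinct values: {1.9 kHz, 3.65 kHz, 10.5 kHz, 10.85 kHz}.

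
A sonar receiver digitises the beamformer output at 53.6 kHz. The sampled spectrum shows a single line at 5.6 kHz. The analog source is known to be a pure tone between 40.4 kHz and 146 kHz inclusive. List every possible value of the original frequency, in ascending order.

Frequencies that alias to 5.6 kHz are k·fs ± 5.6 kHz for integer k ≥ 0.
k=0: 5.6 kHz.
k=1: 48 kHz, 59.2 kHz.
k=2: 101.6 kHz, 112.8 kHz.
k=3: 155.2 kHz, 166.4 kHz.
Within [40.4 kHz, 146 kHz]: 48 kHz, 59.2 kHz, 101.6 kHz, 112.8 kHz.

48 kHz, 59.2 kHz, 101.6 kHz, 112.8 kHz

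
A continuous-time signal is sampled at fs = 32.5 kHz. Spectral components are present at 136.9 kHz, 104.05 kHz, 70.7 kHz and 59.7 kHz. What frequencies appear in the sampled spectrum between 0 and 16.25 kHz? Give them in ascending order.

5.3 kHz, 5.7 kHz, 6.55 kHz, 6.9 kHz

fs/2 = 16.25 kHz.
136.9 kHz mod fs = 6.9 kHz.
6.9 kHz ≤ fs/2 = 16.25 kHz, appears at 6.9 kHz.
104.05 kHz mod fs = 6.55 kHz.
6.55 kHz ≤ fs/2 = 16.25 kHz, appears at 6.55 kHz.
70.7 kHz mod fs = 5.7 kHz.
5.7 kHz ≤ fs/2 = 16.25 kHz, appears at 5.7 kHz.
59.7 kHz mod fs = 27.2 kHz.
27.2 kHz > fs/2 = 16.25 kHz, folds to fs − 27.2 kHz = 5.3 kHz.
Distinct values: {5.3 kHz, 5.7 kHz, 6.55 kHz, 6.9 kHz}.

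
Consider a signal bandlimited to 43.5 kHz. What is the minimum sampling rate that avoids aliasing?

Nyquist rate = 2 × 43.5 kHz = 87 kHz.

87 kHz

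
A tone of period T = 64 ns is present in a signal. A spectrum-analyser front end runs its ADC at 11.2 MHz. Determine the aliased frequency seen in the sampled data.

4.425 MHz

T = 64 ns → f = 1/T = 15.625 MHz.
15.625 MHz mod fs = 4.425 MHz.
4.425 MHz ≤ fs/2 = 5.6 MHz, appears at 4.425 MHz.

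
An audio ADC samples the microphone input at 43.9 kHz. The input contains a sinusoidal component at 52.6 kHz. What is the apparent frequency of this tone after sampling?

52.6 kHz mod fs = 8.7 kHz.
8.7 kHz ≤ fs/2 = 21.95 kHz, appears at 8.7 kHz.

8.7 kHz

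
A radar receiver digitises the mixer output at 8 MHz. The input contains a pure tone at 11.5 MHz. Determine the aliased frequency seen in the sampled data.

11.5 MHz mod fs = 3.5 MHz.
3.5 MHz ≤ fs/2 = 4 MHz, appears at 3.5 MHz.

3.5 MHz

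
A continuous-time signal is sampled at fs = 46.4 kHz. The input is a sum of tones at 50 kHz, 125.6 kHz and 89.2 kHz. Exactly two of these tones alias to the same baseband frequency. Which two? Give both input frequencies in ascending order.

50 kHz, 89.2 kHz

fs/2 = 23.2 kHz.
50 kHz mod fs = 3.6 kHz.
3.6 kHz ≤ fs/2 = 23.2 kHz, appears at 3.6 kHz.
125.6 kHz mod fs = 32.8 kHz.
32.8 kHz > fs/2 = 23.2 kHz, folds to fs − 32.8 kHz = 13.6 kHz.
89.2 kHz mod fs = 42.8 kHz.
42.8 kHz > fs/2 = 23.2 kHz, folds to fs − 42.8 kHz = 3.6 kHz.
50 kHz and 89.2 kHz both map to 3.6 kHz.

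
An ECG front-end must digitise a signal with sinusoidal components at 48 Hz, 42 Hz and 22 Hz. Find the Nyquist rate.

96 Hz

Highest-frequency component: 48 Hz.
Nyquist rate = 2 × 48 Hz = 96 Hz.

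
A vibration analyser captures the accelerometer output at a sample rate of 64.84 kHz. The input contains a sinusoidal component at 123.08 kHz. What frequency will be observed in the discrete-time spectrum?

6.6 kHz

123.08 kHz mod fs = 58.24 kHz.
58.24 kHz > fs/2 = 32.42 kHz, folds to fs − 58.24 kHz = 6.6 kHz.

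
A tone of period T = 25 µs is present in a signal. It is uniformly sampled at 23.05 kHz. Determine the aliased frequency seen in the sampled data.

T = 25 µs → f = 1/T = 40 kHz.
40 kHz mod fs = 16.95 kHz.
16.95 kHz > fs/2 = 11.525 kHz, folds to fs − 16.95 kHz = 6.1 kHz.

6.1 kHz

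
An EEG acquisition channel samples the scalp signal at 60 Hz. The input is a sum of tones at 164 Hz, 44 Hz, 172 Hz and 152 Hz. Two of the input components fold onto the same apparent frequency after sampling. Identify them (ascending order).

44 Hz, 164 Hz

fs/2 = 30 Hz.
164 Hz mod fs = 44 Hz.
44 Hz > fs/2 = 30 Hz, folds to fs − 44 Hz = 16 Hz.
44 Hz > fs/2 = 30 Hz, folds to fs − 44 Hz = 16 Hz.
172 Hz mod fs = 52 Hz.
52 Hz > fs/2 = 30 Hz, folds to fs − 52 Hz = 8 Hz.
152 Hz mod fs = 32 Hz.
32 Hz > fs/2 = 30 Hz, folds to fs − 32 Hz = 28 Hz.
44 Hz and 164 Hz both map to 16 Hz.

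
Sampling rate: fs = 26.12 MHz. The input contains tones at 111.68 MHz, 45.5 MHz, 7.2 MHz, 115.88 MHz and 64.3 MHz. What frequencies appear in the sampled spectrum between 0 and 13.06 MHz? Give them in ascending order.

fs/2 = 13.06 MHz.
111.68 MHz mod fs = 7.2 MHz.
7.2 MHz ≤ fs/2 = 13.06 MHz, appears at 7.2 MHz.
45.5 MHz mod fs = 19.38 MHz.
19.38 MHz > fs/2 = 13.06 MHz, folds to fs − 19.38 MHz = 6.74 MHz.
7.2 MHz ≤ fs/2 = 13.06 MHz, passes unchanged.
115.88 MHz mod fs = 11.4 MHz.
11.4 MHz ≤ fs/2 = 13.06 MHz, appears at 11.4 MHz.
64.3 MHz mod fs = 12.06 MHz.
12.06 MHz ≤ fs/2 = 13.06 MHz, appears at 12.06 MHz.
Distinct values: {6.74 MHz, 7.2 MHz, 11.4 MHz, 12.06 MHz}.

6.74 MHz, 7.2 MHz, 11.4 MHz, 12.06 MHz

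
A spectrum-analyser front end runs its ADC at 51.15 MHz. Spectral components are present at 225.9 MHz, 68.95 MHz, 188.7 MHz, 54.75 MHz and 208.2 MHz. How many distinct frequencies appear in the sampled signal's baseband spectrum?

4

fs/2 = 25.575 MHz.
225.9 MHz mod fs = 21.3 MHz.
21.3 MHz ≤ fs/2 = 25.575 MHz, appears at 21.3 MHz.
68.95 MHz mod fs = 17.8 MHz.
17.8 MHz ≤ fs/2 = 25.575 MHz, appears at 17.8 MHz.
188.7 MHz mod fs = 35.25 MHz.
35.25 MHz > fs/2 = 25.575 MHz, folds to fs − 35.25 MHz = 15.9 MHz.
54.75 MHz mod fs = 3.6 MHz.
3.6 MHz ≤ fs/2 = 25.575 MHz, appears at 3.6 MHz.
208.2 MHz mod fs = 3.6 MHz.
3.6 MHz ≤ fs/2 = 25.575 MHz, appears at 3.6 MHz.
Distinct values: {3.6 MHz, 15.9 MHz, 17.8 MHz, 21.3 MHz} → 4.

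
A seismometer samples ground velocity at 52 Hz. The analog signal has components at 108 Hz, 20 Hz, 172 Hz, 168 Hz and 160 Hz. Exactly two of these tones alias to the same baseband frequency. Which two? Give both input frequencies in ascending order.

108 Hz, 160 Hz

fs/2 = 26 Hz.
108 Hz mod fs = 4 Hz.
4 Hz ≤ fs/2 = 26 Hz, appears at 4 Hz.
20 Hz ≤ fs/2 = 26 Hz, passes unchanged.
172 Hz mod fs = 16 Hz.
16 Hz ≤ fs/2 = 26 Hz, appears at 16 Hz.
168 Hz mod fs = 12 Hz.
12 Hz ≤ fs/2 = 26 Hz, appears at 12 Hz.
160 Hz mod fs = 4 Hz.
4 Hz ≤ fs/2 = 26 Hz, appears at 4 Hz.
108 Hz and 160 Hz both map to 4 Hz.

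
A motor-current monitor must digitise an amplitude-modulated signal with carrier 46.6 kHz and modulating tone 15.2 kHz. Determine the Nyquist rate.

AM sidebands sit at fc ± fm = 31.4 kHz and 61.8 kHz.
Highest-frequency component: 61.8 kHz.
Nyquist rate = 2 × 61.8 kHz = 123.6 kHz.

123.6 kHz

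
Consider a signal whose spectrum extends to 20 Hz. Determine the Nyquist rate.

Nyquist rate = 2 × 20 Hz = 40 Hz.

40 Hz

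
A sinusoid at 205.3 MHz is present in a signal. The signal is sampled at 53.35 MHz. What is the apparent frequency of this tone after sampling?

205.3 MHz mod fs = 45.25 MHz.
45.25 MHz > fs/2 = 26.675 MHz, folds to fs − 45.25 MHz = 8.1 MHz.

8.1 MHz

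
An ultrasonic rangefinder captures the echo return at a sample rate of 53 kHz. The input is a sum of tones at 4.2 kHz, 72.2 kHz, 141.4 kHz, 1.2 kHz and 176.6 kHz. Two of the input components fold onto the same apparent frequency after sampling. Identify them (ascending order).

141.4 kHz, 176.6 kHz

fs/2 = 26.5 kHz.
4.2 kHz ≤ fs/2 = 26.5 kHz, passes unchanged.
72.2 kHz mod fs = 19.2 kHz.
19.2 kHz ≤ fs/2 = 26.5 kHz, appears at 19.2 kHz.
141.4 kHz mod fs = 35.4 kHz.
35.4 kHz > fs/2 = 26.5 kHz, folds to fs − 35.4 kHz = 17.6 kHz.
1.2 kHz ≤ fs/2 = 26.5 kHz, passes unchanged.
176.6 kHz mod fs = 17.6 kHz.
17.6 kHz ≤ fs/2 = 26.5 kHz, appears at 17.6 kHz.
141.4 kHz and 176.6 kHz both map to 17.6 kHz.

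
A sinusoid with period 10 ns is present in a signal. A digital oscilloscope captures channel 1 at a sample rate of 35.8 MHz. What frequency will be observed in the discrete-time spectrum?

T = 10 ns → f = 1/T = 100 MHz.
100 MHz mod fs = 28.4 MHz.
28.4 MHz > fs/2 = 17.9 MHz, folds to fs − 28.4 MHz = 7.4 MHz.

7.4 MHz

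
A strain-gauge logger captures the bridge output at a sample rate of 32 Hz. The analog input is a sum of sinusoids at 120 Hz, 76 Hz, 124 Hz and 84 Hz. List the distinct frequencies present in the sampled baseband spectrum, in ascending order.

fs/2 = 16 Hz.
120 Hz mod fs = 24 Hz.
24 Hz > fs/2 = 16 Hz, folds to fs − 24 Hz = 8 Hz.
76 Hz mod fs = 12 Hz.
12 Hz ≤ fs/2 = 16 Hz, appears at 12 Hz.
124 Hz mod fs = 28 Hz.
28 Hz > fs/2 = 16 Hz, folds to fs − 28 Hz = 4 Hz.
84 Hz mod fs = 20 Hz.
20 Hz > fs/2 = 16 Hz, folds to fs − 20 Hz = 12 Hz.
Distinct values: {4 Hz, 8 Hz, 12 Hz}.

4 Hz, 8 Hz, 12 Hz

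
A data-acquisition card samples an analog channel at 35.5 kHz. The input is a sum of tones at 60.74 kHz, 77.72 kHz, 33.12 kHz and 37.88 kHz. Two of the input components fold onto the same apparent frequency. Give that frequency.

fs/2 = 17.75 kHz.
60.74 kHz mod fs = 25.24 kHz.
25.24 kHz > fs/2 = 17.75 kHz, folds to fs − 25.24 kHz = 10.26 kHz.
77.72 kHz mod fs = 6.72 kHz.
6.72 kHz ≤ fs/2 = 17.75 kHz, appears at 6.72 kHz.
33.12 kHz > fs/2 = 17.75 kHz, folds to fs − 33.12 kHz = 2.38 kHz.
37.88 kHz mod fs = 2.38 kHz.
2.38 kHz ≤ fs/2 = 17.75 kHz, appears at 2.38 kHz.
33.12 kHz and 37.88 kHz both map to 2.38 kHz.

2.38 kHz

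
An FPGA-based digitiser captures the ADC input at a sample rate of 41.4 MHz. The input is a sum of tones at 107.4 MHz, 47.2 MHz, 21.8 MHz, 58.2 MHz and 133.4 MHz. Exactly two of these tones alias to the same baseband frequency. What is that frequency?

16.8 MHz

fs/2 = 20.7 MHz.
107.4 MHz mod fs = 24.6 MHz.
24.6 MHz > fs/2 = 20.7 MHz, folds to fs − 24.6 MHz = 16.8 MHz.
47.2 MHz mod fs = 5.8 MHz.
5.8 MHz ≤ fs/2 = 20.7 MHz, appears at 5.8 MHz.
21.8 MHz > fs/2 = 20.7 MHz, folds to fs − 21.8 MHz = 19.6 MHz.
58.2 MHz mod fs = 16.8 MHz.
16.8 MHz ≤ fs/2 = 20.7 MHz, appears at 16.8 MHz.
133.4 MHz mod fs = 9.2 MHz.
9.2 MHz ≤ fs/2 = 20.7 MHz, appears at 9.2 MHz.
58.2 MHz and 107.4 MHz both map to 16.8 MHz.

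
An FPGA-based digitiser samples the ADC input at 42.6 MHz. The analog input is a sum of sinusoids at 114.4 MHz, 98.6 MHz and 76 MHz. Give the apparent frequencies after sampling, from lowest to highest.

fs/2 = 21.3 MHz.
114.4 MHz mod fs = 29.2 MHz.
29.2 MHz > fs/2 = 21.3 MHz, folds to fs − 29.2 MHz = 13.4 MHz.
98.6 MHz mod fs = 13.4 MHz.
13.4 MHz ≤ fs/2 = 21.3 MHz, appears at 13.4 MHz.
76 MHz mod fs = 33.4 MHz.
33.4 MHz > fs/2 = 21.3 MHz, folds to fs − 33.4 MHz = 9.2 MHz.
Distinct values: {9.2 MHz, 13.4 MHz}.

9.2 MHz, 13.4 MHz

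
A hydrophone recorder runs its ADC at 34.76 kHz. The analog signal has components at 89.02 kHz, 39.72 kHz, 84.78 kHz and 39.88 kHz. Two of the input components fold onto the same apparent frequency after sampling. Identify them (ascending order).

84.78 kHz, 89.02 kHz

fs/2 = 17.38 kHz.
89.02 kHz mod fs = 19.5 kHz.
19.5 kHz > fs/2 = 17.38 kHz, folds to fs − 19.5 kHz = 15.26 kHz.
39.72 kHz mod fs = 4.96 kHz.
4.96 kHz ≤ fs/2 = 17.38 kHz, appears at 4.96 kHz.
84.78 kHz mod fs = 15.26 kHz.
15.26 kHz ≤ fs/2 = 17.38 kHz, appears at 15.26 kHz.
39.88 kHz mod fs = 5.12 kHz.
5.12 kHz ≤ fs/2 = 17.38 kHz, appears at 5.12 kHz.
84.78 kHz and 89.02 kHz both map to 15.26 kHz.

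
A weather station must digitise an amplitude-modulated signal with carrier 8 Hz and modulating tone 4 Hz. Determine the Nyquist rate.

24 Hz

AM sidebands sit at fc ± fm = 4 Hz and 12 Hz.
Highest-frequency component: 12 Hz.
Nyquist rate = 2 × 12 Hz = 24 Hz.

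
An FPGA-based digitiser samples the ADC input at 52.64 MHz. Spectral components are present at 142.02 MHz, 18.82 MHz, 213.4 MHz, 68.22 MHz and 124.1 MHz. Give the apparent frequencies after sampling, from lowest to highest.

2.84 MHz, 15.58 MHz, 15.9 MHz, 18.82 MHz

fs/2 = 26.32 MHz.
142.02 MHz mod fs = 36.74 MHz.
36.74 MHz > fs/2 = 26.32 MHz, folds to fs − 36.74 MHz = 15.9 MHz.
18.82 MHz ≤ fs/2 = 26.32 MHz, passes unchanged.
213.4 MHz mod fs = 2.84 MHz.
2.84 MHz ≤ fs/2 = 26.32 MHz, appears at 2.84 MHz.
68.22 MHz mod fs = 15.58 MHz.
15.58 MHz ≤ fs/2 = 26.32 MHz, appears at 15.58 MHz.
124.1 MHz mod fs = 18.82 MHz.
18.82 MHz ≤ fs/2 = 26.32 MHz, appears at 18.82 MHz.
Distinct values: {2.84 MHz, 15.58 MHz, 15.9 MHz, 18.82 MHz}.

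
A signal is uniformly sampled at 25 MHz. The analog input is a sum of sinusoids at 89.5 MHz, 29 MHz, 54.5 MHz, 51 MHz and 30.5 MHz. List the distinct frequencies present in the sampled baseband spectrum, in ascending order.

fs/2 = 12.5 MHz.
89.5 MHz mod fs = 14.5 MHz.
14.5 MHz > fs/2 = 12.5 MHz, folds to fs − 14.5 MHz = 10.5 MHz.
29 MHz mod fs = 4 MHz.
4 MHz ≤ fs/2 = 12.5 MHz, appears at 4 MHz.
54.5 MHz mod fs = 4.5 MHz.
4.5 MHz ≤ fs/2 = 12.5 MHz, appears at 4.5 MHz.
51 MHz mod fs = 1 MHz.
1 MHz ≤ fs/2 = 12.5 MHz, appears at 1 MHz.
30.5 MHz mod fs = 5.5 MHz.
5.5 MHz ≤ fs/2 = 12.5 MHz, appears at 5.5 MHz.
Distinct values: {1 MHz, 4 MHz, 4.5 MHz, 5.5 MHz, 10.5 MHz}.

1 MHz, 4 MHz, 4.5 MHz, 5.5 MHz, 10.5 MHz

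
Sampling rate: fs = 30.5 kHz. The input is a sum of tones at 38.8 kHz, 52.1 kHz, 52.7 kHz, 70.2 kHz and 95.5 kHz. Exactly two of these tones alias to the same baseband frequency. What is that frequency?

fs/2 = 15.25 kHz.
38.8 kHz mod fs = 8.3 kHz.
8.3 kHz ≤ fs/2 = 15.25 kHz, appears at 8.3 kHz.
52.1 kHz mod fs = 21.6 kHz.
21.6 kHz > fs/2 = 15.25 kHz, folds to fs − 21.6 kHz = 8.9 kHz.
52.7 kHz mod fs = 22.2 kHz.
22.2 kHz > fs/2 = 15.25 kHz, folds to fs − 22.2 kHz = 8.3 kHz.
70.2 kHz mod fs = 9.2 kHz.
9.2 kHz ≤ fs/2 = 15.25 kHz, appears at 9.2 kHz.
95.5 kHz mod fs = 4 kHz.
4 kHz ≤ fs/2 = 15.25 kHz, appears at 4 kHz.
38.8 kHz and 52.7 kHz both map to 8.3 kHz.

8.3 kHz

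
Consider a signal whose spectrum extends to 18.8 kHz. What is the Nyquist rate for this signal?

Nyquist rate = 2 × 18.8 kHz = 37.6 kHz.

37.6 kHz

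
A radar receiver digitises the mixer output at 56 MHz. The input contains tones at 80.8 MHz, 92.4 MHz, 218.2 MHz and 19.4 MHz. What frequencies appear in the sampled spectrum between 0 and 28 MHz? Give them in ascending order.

fs/2 = 28 MHz.
80.8 MHz mod fs = 24.8 MHz.
24.8 MHz ≤ fs/2 = 28 MHz, appears at 24.8 MHz.
92.4 MHz mod fs = 36.4 MHz.
36.4 MHz > fs/2 = 28 MHz, folds to fs − 36.4 MHz = 19.6 MHz.
218.2 MHz mod fs = 50.2 MHz.
50.2 MHz > fs/2 = 28 MHz, folds to fs − 50.2 MHz = 5.8 MHz.
19.4 MHz ≤ fs/2 = 28 MHz, passes unchanged.
Distinct values: {5.8 MHz, 19.4 MHz, 19.6 MHz, 24.8 MHz}.

5.8 MHz, 19.4 MHz, 19.6 MHz, 24.8 MHz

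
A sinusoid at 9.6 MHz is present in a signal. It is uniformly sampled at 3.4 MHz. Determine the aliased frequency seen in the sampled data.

9.6 MHz mod fs = 2.8 MHz.
2.8 MHz > fs/2 = 1.7 MHz, folds to fs − 2.8 MHz = 0.6 MHz.

0.6 MHz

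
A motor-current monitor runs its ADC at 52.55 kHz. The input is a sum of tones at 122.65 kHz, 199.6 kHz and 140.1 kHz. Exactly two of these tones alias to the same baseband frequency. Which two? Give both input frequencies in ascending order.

122.65 kHz, 140.1 kHz

fs/2 = 26.275 kHz.
122.65 kHz mod fs = 17.55 kHz.
17.55 kHz ≤ fs/2 = 26.275 kHz, appears at 17.55 kHz.
199.6 kHz mod fs = 41.95 kHz.
41.95 kHz > fs/2 = 26.275 kHz, folds to fs − 41.95 kHz = 10.6 kHz.
140.1 kHz mod fs = 35 kHz.
35 kHz > fs/2 = 26.275 kHz, folds to fs − 35 kHz = 17.55 kHz.
122.65 kHz and 140.1 kHz both map to 17.55 kHz.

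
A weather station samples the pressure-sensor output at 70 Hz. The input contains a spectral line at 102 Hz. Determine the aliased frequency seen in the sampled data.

102 Hz mod fs = 32 Hz.
32 Hz ≤ fs/2 = 35 Hz, appears at 32 Hz.

32 Hz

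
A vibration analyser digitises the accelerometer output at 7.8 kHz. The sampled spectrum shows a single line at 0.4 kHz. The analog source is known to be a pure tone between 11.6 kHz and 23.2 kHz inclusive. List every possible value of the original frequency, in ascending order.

15.2 kHz, 16 kHz, 23 kHz

Frequencies that alias to 0.4 kHz are k·fs ± 0.4 kHz for integer k ≥ 0.
k=0: 0.4 kHz.
k=1: 7.4 kHz, 8.2 kHz.
k=2: 15.2 kHz, 16 kHz.
k=3: 23 kHz, 23.8 kHz.
k=4: 30.8 kHz, 31.6 kHz.
Within [11.6 kHz, 23.2 kHz]: 15.2 kHz, 16 kHz, 23 kHz.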